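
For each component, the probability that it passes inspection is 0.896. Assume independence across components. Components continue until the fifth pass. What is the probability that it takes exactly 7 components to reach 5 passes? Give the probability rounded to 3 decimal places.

Y = trial on which the fifth success occurs; negative binomial, r=5, p=0.896.
P(Y=7) = C(6,4) · p^5 · (1−p)^2
= 15 · 0.57748 · 0.010816 = 0.09369

0.094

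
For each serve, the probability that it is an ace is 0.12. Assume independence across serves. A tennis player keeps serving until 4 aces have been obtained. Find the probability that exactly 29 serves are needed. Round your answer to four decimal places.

Y = trial on which the fourth success occurs; negative binomial, r=4, p=0.12.
P(Y=29) = C(28,3) · p^4 · (1−p)^25
= 3276 · 0.00020736 · 0.040932 = 0.027806

0.0278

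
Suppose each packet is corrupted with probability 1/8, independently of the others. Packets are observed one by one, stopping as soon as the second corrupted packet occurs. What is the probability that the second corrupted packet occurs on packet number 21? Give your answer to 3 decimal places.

0.025

Y = trial on which the second success occurs; negative binomial, r=2, p=0.125.
P(Y=21) = C(20,1) · p^2 · (1−p)^19
= 20 · 0.015625 · 0.079096 = 0.02472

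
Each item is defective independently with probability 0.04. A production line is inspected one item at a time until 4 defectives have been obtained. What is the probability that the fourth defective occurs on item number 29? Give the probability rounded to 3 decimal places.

0.003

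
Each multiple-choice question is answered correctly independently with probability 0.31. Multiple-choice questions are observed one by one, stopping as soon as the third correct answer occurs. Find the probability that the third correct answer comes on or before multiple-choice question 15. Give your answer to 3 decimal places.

Finishing within 15 multiple-choice questions ⇔ at least 3 successes in the first 15. With X ~ Binomial(15, 0.31), P(Y ≤ 15) = 1 − P(X ≤ 2).
  k=0: C(15,0)·0.31^0·0.69^15 = 0.00383
  k=1: C(15,1)·0.31^1·0.69^14 = 0.02578
  k=2: C(15,2)·0.31^2·0.69^13 = 0.08109
1 − 0.11070 = 0.88930

0.889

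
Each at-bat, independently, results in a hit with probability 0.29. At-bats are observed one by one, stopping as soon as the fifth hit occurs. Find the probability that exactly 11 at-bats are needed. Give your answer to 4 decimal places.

0.0552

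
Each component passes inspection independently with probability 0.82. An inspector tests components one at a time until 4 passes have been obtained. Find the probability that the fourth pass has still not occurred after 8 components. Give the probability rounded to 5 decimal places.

Needing more than 8 components ⇔ fewer than 4 successes in the first 8. With X ~ Binomial(8, 0.82), P(Y > 8) = P(X ≤ 3).
  k=0: C(8,0)·0.82^0·0.18^8 = 0.0000011
  k=1: C(8,1)·0.82^1·0.18^7 = 0.0000402
  k=2: C(8,2)·0.82^2·0.18^6 = 0.0006404
  k=3: C(8,3)·0.82^3·0.18^5 = 0.0058343
P(X ≤ 3) = 0.0065160

0.00652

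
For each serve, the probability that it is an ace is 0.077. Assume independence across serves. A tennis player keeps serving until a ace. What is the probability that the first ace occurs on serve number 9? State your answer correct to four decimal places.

0.0406

Geometric (trials to first success), p = 0.077.
P(Y = 9) = (1−p)^8 · p = 0.52676 · 0.077 = 0.040561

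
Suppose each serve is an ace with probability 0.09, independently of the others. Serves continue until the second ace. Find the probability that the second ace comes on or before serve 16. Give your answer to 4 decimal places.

Finishing within 16 serves ⇔ at least 2 successes in the first 16. With X ~ Binomial(16, 0.09), P(Y ≤ 16) = 1 − P(X ≤ 1).
  k=0: C(16,0)·0.09^0·0.91^16 = 0.221137
  k=1: C(16,1)·0.09^1·0.91^15 = 0.349932
1 − 0.571069 = 0.428931

0.4289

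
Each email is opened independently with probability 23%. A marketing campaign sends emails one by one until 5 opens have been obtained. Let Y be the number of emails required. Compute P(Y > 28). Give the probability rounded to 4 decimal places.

Needing more than 28 emails ⇔ fewer than 5 successes in the first 28. With X ~ Binomial(28, 0.23), P(Y > 28) = P(X ≤ 4).
  k=0: C(28,0)·0.23^0·0.77^28 = 0.000663
  k=1: C(28,1)·0.23^1·0.77^27 = 0.005548
  k=2: C(28,2)·0.23^2·0.77^26 = 0.022372
  k=3: C(28,3)·0.23^3·0.77^25 = 0.057916
  k=4: C(28,4)·0.23^4·0.77^24 = 0.108122
P(X ≤ 4) = 0.194621

0.1946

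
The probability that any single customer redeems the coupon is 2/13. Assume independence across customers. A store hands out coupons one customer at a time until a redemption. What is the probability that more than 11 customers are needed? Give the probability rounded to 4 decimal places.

Y = number of customers to the first success; geometric, p = 0.153846.
P(Y > 11) = P(first 11 all fail) = (1−p)^11 = 0.159200

0.1592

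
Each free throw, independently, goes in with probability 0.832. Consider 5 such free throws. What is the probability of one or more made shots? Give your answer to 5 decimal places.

P(at least one) = 1 − P(none) = 1 − (1 − 0.832)^5
= 1 − 0.0001338 = 0.9998662

0.99987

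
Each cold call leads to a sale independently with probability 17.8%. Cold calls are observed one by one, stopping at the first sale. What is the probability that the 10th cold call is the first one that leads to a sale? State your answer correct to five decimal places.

Geometric (trials to first success), p = 0.178.
P(Y = 10) = (1−p)^9 · p = 0.17134 · 0.178 = 0.0304976

0.03050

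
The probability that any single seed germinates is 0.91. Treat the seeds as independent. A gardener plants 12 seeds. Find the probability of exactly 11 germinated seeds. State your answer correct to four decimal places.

0.3827

X ~ Binomial(n=12, p=0.91).
P(X=11) = C(12,11) · p^11 · (1−p)^1
= 12 · 0.35437 · 0.09 = 0.382718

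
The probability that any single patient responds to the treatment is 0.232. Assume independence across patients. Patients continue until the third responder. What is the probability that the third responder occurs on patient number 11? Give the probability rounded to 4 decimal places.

0.0680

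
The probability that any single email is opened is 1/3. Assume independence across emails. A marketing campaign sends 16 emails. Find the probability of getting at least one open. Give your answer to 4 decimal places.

P(at least one) = 1 − P(none) = 1 − (1 − 0.333333)^16
= 1 − 0.001522 = 0.998478

0.9985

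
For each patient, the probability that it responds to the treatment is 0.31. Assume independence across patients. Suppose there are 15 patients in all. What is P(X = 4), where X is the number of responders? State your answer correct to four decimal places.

0.2128

X ~ Binomial(n=15, p=0.31).
P(X=4) = C(15,4) · p^4 · (1−p)^11
= 1365 · 0.0092352 · 0.016879 = 0.212774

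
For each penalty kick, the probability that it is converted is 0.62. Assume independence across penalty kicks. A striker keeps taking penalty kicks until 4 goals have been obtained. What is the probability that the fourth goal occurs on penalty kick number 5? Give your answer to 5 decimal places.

Y = trial on which the fourth success occurs; negative binomial, r=4, p=0.62.
P(Y=5) = C(4,3) · p^4 · (1−p)^1
= 4 · 0.14776 · 0.38 = 0.2246003

0.22460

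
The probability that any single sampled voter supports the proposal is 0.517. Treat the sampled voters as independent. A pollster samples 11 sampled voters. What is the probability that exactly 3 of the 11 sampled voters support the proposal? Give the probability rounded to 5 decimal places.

0.06754

X ~ Binomial(n=11, p=0.517).
P(X=3) = C(11,3) · p^3 · (1−p)^8
= 165 · 0.13819 · 0.0029619 = 0.0675356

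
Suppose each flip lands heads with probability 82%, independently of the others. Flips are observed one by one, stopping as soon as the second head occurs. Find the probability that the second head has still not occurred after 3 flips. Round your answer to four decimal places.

Needing more than 3 flips ⇔ fewer than 2 successes in the first 3. With X ~ Binomial(3, 0.82), P(Y > 3) = P(X ≤ 1).
  k=0: C(3,0)·0.82^0·0.18^3 = 0.005832
  k=1: C(3,1)·0.82^1·0.18^2 = 0.079704
P(X ≤ 1) = 0.085536

0.0855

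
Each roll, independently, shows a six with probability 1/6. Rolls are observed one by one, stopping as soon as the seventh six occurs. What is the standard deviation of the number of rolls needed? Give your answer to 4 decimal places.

Y = total rolls until the seventh success; negative binomial with r=7, p=0.166667.
SD(Y) = √[r(1−p)/p²] = √(210.000000) = 14.491377

14.4914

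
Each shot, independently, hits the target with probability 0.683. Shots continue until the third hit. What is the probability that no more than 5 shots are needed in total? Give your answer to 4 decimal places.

Finishing within 5 shots ⇔ at least 3 successes in the first 5. With X ~ Binomial(5, 0.683), P(Y ≤ 5) = 1 − P(X ≤ 2).
  k=0: C(5,0)·0.683^0·0.317^5 = 0.003201
  k=1: C(5,1)·0.683^1·0.317^4 = 0.034485
  k=2: C(5,2)·0.683^2·0.317^3 = 0.148600
1 − 0.186286 = 0.813714

0.8137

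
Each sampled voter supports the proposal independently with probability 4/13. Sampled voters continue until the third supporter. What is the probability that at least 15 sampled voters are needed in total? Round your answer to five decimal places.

Needing more than 14 sampled voters ⇔ fewer than 3 successes in the first 14. With X ~ Binomial(14, 0.307692), P(Y > 14) = P(X ≤ 2).
  k=0: C(14,0)·0.307692^0·0.692308^14 = 0.0058102
  k=1: C(14,1)·0.307692^1·0.692308^13 = 0.0361521
  k=2: C(14,2)·0.307692^2·0.692308^12 = 0.1044394
P(X ≤ 2) = 0.1464017

0.14640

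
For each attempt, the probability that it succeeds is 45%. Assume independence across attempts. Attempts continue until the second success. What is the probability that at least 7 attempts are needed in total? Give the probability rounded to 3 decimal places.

Needing more than 6 attempts ⇔ fewer than 2 successes in the first 6. With X ~ Binomial(6, 0.45), P(Y > 6) = P(X ≤ 1).
  k=0: C(6,0)·0.45^0·0.55^6 = 0.02768
  k=1: C(6,1)·0.45^1·0.55^5 = 0.13589
P(X ≤ 1) = 0.16357

0.164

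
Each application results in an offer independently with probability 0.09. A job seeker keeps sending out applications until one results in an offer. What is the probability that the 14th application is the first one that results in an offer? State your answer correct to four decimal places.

0.0264

Geometric (trials to first success), p = 0.09.
P(Y = 14) = (1−p)^13 · p = 0.29345 · 0.09 = 0.026411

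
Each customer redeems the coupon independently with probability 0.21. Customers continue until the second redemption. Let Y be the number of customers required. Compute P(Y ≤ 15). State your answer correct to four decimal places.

0.8547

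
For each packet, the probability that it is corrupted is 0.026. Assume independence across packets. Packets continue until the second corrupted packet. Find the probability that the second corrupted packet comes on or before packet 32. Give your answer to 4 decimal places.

Finishing within 32 packets ⇔ at least 2 successes in the first 32. With X ~ Binomial(32, 0.026), P(Y ≤ 32) = 1 − P(X ≤ 1).
  k=0: C(32,0)·0.026^0·0.974^32 = 0.430414
  k=1: C(32,1)·0.026^1·0.974^31 = 0.367664
1 − 0.798078 = 0.201922

0.2019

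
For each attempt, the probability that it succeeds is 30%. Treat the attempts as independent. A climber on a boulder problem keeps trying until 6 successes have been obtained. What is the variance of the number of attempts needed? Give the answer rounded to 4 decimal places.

Y = total attempts until the sixth success; negative binomial with r=6, p=0.30.
Var(Y) = r(1−p)/p² = 6·0.70 / 0.30² = 46.666667

46.6667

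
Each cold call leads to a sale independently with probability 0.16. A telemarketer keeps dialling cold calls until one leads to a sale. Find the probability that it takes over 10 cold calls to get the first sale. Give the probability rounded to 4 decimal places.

0.1749

Y = number of cold calls to the first success; geometric, p = 0.16.
P(Y > 10) = P(first 10 all fail) = (1−p)^10 = 0.174901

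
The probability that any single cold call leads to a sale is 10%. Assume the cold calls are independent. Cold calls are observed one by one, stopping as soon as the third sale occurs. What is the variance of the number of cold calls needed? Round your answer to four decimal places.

Y = total cold calls until the third success; negative binomial with r=3, p=0.10.
Var(Y) = r(1−p)/p² = 3·0.90 / 0.10² = 270.000000

270.0000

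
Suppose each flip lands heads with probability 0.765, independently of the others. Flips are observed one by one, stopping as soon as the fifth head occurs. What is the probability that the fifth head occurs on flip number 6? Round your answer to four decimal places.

Y = trial on which the fifth success occurs; negative binomial, r=5, p=0.765.
P(Y=6) = C(5,4) · p^5 · (1−p)^1
= 5 · 0.262 · 0.235 = 0.307854

0.3079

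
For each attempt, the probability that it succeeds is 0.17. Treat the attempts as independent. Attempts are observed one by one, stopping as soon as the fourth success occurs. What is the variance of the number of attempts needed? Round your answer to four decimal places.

Y = total attempts until the fourth success; negative binomial with r=4, p=0.17.
Var(Y) = r(1−p)/p² = 4·0.83 / 0.17² = 114.878893

114.8789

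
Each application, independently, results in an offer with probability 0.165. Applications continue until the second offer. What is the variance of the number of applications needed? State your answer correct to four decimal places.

61.3407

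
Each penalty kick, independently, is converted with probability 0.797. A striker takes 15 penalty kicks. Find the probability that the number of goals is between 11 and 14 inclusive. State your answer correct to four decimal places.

X ~ Binomial(15, 0.797); P(11 ≤ X ≤ 14) = Σ C(15,k) p^k (1−p)^(15−k) over k:
  k=11: C(15,11)·0.797^11·0.203^4 = 0.191055
  k=12: C(15,12)·0.797^12·0.203^3 = 0.250034
  k=13: C(15,13)·0.797^13·0.203^2 = 0.226537
  k=14: C(15,14)·0.797^14·0.203^1 = 0.127059
Total = 0.794685

0.7947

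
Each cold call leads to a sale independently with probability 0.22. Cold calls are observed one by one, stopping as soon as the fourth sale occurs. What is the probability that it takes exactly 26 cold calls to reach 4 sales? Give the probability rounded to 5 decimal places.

0.02278

Y = trial on which the fourth success occurs; negative binomial, r=4, p=0.22.
P(Y=26) = C(25,3) · p^4 · (1−p)^22
= 2300 · 0.0023426 · 0.0042275 = 0.0227772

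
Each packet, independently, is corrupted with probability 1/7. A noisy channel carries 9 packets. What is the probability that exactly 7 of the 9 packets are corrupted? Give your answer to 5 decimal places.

0.00003

X ~ Binomial(n=9, p=0.142857).
P(X=7) = C(9,7) · p^7 · (1−p)^2
= 36 · 1.2143e-06 · 0.73469 = 0.0000321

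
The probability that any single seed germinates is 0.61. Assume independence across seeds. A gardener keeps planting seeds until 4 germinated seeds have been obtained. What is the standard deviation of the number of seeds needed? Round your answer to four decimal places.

2.0475

Y = total seeds until the fourth success; negative binomial with r=4, p=0.61.
SD(Y) = √[r(1−p)/p²] = √(4.192421) = 2.047540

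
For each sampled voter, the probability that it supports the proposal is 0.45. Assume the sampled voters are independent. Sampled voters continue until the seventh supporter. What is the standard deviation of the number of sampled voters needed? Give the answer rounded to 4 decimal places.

Y = total sampled voters until the seventh success; negative binomial with r=7, p=0.45.
SD(Y) = √[r(1−p)/p²] = √(19.012346) = 4.360315

4.3603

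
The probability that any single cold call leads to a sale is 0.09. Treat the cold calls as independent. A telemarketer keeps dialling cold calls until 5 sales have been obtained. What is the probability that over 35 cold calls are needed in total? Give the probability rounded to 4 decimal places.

0.7968

Needing more than 35 cold calls ⇔ fewer than 5 successes in the first 35. With X ~ Binomial(35, 0.09), P(Y > 35) = P(X ≤ 4).
  k=0: C(35,0)·0.09^0·0.91^35 = 0.036851
  k=1: C(35,1)·0.09^1·0.91^34 = 0.127561
  k=2: C(35,2)·0.09^2·0.91^33 = 0.214471
  k=3: C(35,3)·0.09^3·0.91^32 = 0.233325
  k=4: C(35,4)·0.09^4·0.91^31 = 0.184609
P(X ≤ 4) = 0.796817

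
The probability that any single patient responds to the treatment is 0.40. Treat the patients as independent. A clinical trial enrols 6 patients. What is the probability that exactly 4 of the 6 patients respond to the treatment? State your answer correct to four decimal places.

0.1382

X ~ Binomial(n=6, p=0.40).
P(X=4) = C(6,4) · p^4 · (1−p)^2
= 15 · 0.0256 · 0.36 = 0.138240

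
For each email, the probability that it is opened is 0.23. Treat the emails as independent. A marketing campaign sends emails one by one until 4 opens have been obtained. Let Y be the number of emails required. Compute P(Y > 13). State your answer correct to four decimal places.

Needing more than 13 emails ⇔ fewer than 4 successes in the first 13. With X ~ Binomial(13, 0.23), P(Y > 13) = P(X ≤ 3).
  k=0: C(13,0)·0.23^0·0.77^13 = 0.033449
  k=1: C(13,1)·0.23^1·0.77^12 = 0.129885
  k=2: C(13,2)·0.23^2·0.77^11 = 0.232781
  k=3: C(13,3)·0.23^3·0.77^10 = 0.254951
P(X ≤ 3) = 0.651066

0.6511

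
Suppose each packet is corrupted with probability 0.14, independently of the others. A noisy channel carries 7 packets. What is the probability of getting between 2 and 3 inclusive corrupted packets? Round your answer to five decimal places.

X ~ Binomial(7, 0.14); P(2 ≤ X ≤ 3) = Σ C(7,k) p^k (1−p)^(7−k) over k:
  k=2: C(7,2)·0.14^2·0.86^5 = 0.1936278
  k=3: C(7,3)·0.14^3·0.86^4 = 0.0525347
Total = 0.2461624

0.24616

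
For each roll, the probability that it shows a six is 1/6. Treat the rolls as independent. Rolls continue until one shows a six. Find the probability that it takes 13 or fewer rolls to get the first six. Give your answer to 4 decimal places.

Y = number of rolls to the first success; geometric, p = 0.166667.
P(Y ≤ 13) = 1 − (1−p)^13 = 1 − 0.093464 = 0.906536

0.9065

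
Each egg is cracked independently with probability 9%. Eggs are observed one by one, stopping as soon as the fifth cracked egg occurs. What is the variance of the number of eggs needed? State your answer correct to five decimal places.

Y = total eggs until the fifth success; negative binomial with r=5, p=0.09.
Var(Y) = r(1−p)/p² = 5·0.91 / 0.09² = 561.7283951

561.72840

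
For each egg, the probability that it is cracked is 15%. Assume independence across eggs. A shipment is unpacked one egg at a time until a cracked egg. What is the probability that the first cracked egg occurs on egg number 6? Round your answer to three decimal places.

0.067

Geometric (trials to first success), p = 0.15.
P(Y = 6) = (1−p)^5 · p = 0.44371 · 0.15 = 0.06656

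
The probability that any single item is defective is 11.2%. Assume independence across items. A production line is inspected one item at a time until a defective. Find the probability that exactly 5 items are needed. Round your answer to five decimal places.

0.06964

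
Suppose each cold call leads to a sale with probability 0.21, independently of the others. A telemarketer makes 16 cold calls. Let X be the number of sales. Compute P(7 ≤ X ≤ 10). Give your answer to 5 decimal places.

X ~ Binomial(16, 0.21); P(7 ≤ X ≤ 10) = Σ C(16,k) p^k (1−p)^(16−k) over k:
  k=7: C(16,7)·0.21^7·0.79^9 = 0.0246948
  k=8: C(16,8)·0.21^8·0.79^8 = 0.0073850
  k=9: C(16,9)·0.21^9·0.79^7 = 0.0017450
  k=10: C(16,10)·0.21^10·0.79^6 = 0.0003247
Total = 0.0341494

0.03415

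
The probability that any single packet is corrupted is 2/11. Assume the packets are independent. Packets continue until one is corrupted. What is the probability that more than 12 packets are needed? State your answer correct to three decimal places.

0.090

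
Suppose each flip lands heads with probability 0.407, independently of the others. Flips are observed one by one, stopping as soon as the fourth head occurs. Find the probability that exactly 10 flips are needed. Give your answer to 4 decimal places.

0.1002

Y = trial on which the fourth success occurs; negative binomial, r=4, p=0.407.
P(Y=10) = C(9,3) · p^4 · (1−p)^6
= 84 · 0.02744 · 0.043484 = 0.100227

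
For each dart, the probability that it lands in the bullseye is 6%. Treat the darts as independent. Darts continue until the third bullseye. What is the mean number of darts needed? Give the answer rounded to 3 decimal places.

50.000

Y = total darts until the third success; negative binomial with r=3, p=0.06.
E[Y] = r / p = 3 / 0.06 = 50.00000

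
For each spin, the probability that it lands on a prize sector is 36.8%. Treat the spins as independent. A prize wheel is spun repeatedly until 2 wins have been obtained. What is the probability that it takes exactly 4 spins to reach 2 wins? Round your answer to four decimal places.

Y = trial on which the second success occurs; negative binomial, r=2, p=0.368.
P(Y=4) = C(3,1) · p^2 · (1−p)^2
= 3 · 0.13542 · 0.39942 = 0.162275

0.1623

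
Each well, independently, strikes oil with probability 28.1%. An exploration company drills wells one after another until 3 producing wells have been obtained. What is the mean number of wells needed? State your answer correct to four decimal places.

Y = total wells until the third success; negative binomial with r=3, p=0.281.
E[Y] = r / p = 3 / 0.281 = 10.676157

10.6762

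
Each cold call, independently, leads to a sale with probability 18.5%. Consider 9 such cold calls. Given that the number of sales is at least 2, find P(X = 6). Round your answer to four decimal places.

0.0035

X ~ Binomial(9, 0.185). Want P(X=6 | X≥2) = P(X=6) / P(X≥2).
P(X=6) = C(9,6)·0.185^6·0.815^3 = 0.001823
P(X≥2) = 1 − 0.158642 − 0.324097 = 0.517261
Ratio = 0.001823 / 0.517261 = 0.003524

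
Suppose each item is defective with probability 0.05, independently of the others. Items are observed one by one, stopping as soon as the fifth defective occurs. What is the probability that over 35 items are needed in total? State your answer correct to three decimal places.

Needing more than 35 items ⇔ fewer than 5 successes in the first 35. With X ~ Binomial(35, 0.05), P(Y > 35) = P(X ≤ 4).
  k=0: C(35,0)·0.05^0·0.95^35 = 0.16608
  k=1: C(35,1)·0.05^1·0.95^34 = 0.30594
  k=2: C(35,2)·0.05^2·0.95^33 = 0.27374
  k=3: C(35,3)·0.05^3·0.95^32 = 0.15848
  k=4: C(35,4)·0.05^4·0.95^31 = 0.06673
P(X ≤ 4) = 0.97097

0.971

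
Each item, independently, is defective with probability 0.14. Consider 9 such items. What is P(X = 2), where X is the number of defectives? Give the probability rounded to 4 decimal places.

X ~ Binomial(n=9, p=0.14).
P(X=2) = C(9,2) · p^2 · (1−p)^7
= 36 · 0.0196 · 0.34793 = 0.245498

0.2455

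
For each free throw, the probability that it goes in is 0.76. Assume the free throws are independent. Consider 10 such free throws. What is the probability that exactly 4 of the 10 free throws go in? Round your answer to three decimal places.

0.013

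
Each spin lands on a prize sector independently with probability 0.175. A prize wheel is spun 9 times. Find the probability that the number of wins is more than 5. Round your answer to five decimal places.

X ~ Binomial(9, 0.175); P(X ≥ 6) = Σ C(9,k) p^k (1−p)^(9−k) over k:
  k=6: C(9,6)·0.175^6·0.825^3 = 0.0013548
  k=7: C(9,7)·0.175^7·0.825^2 = 0.0001232
  k=8: C(9,8)·0.175^8·0.825^1 = 0.0000065
  k=9: C(9,9)·0.175^9·0.825^0 = 0.0000002
Total = 0.0014846

0.00148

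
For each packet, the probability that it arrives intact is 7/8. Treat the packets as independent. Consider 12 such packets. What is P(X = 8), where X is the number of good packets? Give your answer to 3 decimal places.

0.042

X ~ Binomial(n=12, p=0.875).
P(X=8) = C(12,8) · p^8 · (1−p)^4
= 495 · 0.34361 · 0.00024414 = 0.04153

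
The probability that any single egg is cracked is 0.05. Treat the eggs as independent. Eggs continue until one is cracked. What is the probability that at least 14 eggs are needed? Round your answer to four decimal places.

Y = number of eggs to the first success; geometric, p = 0.05.
P(Y > 13) = P(first 13 all fail) = (1−p)^13 = 0.513342

0.5133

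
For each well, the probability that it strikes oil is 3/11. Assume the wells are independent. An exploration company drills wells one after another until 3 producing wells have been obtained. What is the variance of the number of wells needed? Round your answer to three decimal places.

Y = total wells until the third success; negative binomial with r=3, p=0.272727.
Var(Y) = r(1−p)/p² = 3·0.727273 / 0.272727² = 29.33333

29.333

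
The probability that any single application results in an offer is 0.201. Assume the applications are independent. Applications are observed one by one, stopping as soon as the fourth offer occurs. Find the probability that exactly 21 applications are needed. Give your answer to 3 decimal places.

0.041

Y = trial on which the fourth success occurs; negative binomial, r=4, p=0.201.
P(Y=21) = C(20,3) · p^4 · (1−p)^17
= 1140 · 0.0016322 · 0.022044 = 0.04102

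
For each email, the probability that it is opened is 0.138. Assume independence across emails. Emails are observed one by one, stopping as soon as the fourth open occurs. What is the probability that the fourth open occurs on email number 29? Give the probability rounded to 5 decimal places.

Y = trial on which the fourth success occurs; negative binomial, r=4, p=0.138.
P(Y=29) = C(28,3) · p^4 · (1−p)^25
= 3276 · 0.00036267 · 0.024416 = 0.0290096

0.02901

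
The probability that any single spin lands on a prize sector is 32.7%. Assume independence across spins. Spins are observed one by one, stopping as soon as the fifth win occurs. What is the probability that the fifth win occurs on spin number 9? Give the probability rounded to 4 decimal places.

0.0537

Y = trial on which the fifth success occurs; negative binomial, r=5, p=0.327.
P(Y=9) = C(8,4) · p^5 · (1−p)^4
= 70 · 0.0037389 · 0.20514 = 0.053690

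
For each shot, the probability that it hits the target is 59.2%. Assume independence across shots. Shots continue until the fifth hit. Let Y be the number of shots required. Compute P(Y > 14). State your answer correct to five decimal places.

0.02041

Needing more than 14 shots ⇔ fewer than 5 successes in the first 14. With X ~ Binomial(14, 0.592), P(Y > 14) = P(X ≤ 4).
  k=0: C(14,0)·0.592^0·0.408^14 = 0.0000035
  k=1: C(14,1)·0.592^1·0.408^13 = 0.0000720
  k=2: C(14,2)·0.592^2·0.408^12 = 0.0006786
  k=3: C(14,3)·0.592^3·0.408^11 = 0.0039385
  k=4: C(14,4)·0.592^4·0.408^10 = 0.0157153
P(X ≤ 4) = 0.0204079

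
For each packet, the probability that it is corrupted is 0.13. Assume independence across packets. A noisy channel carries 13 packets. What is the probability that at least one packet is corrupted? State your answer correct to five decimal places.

0.83641

P(at least one) = 1 − P(none) = 1 − (1 − 0.13)^13
= 1 − 0.1635876 = 0.8364124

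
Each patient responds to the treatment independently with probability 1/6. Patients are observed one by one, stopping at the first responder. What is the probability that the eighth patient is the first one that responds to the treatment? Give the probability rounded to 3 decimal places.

Geometric (trials to first success), p = 0.166667.
P(Y = 8) = (1−p)^7 · p = 0.27908 · 0.166667 = 0.04651

0.047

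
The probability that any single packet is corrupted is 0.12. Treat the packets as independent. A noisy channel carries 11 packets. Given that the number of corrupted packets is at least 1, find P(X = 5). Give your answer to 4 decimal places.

X ~ Binomial(11, 0.12). Want P(X=5 | X≥1) = P(X=5) / P(X≥1).
P(X=5) = C(11,5)·0.12^5·0.88^6 = 0.005339
P(X≥1) = 1 − 0.245081 = 0.754919
Ratio = 0.005339 / 0.754919 = 0.007072

0.0071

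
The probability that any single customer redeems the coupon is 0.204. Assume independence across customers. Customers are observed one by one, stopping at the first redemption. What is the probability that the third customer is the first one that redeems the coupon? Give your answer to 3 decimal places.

0.129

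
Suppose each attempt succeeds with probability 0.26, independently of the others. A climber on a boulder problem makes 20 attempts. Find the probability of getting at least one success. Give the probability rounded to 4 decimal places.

0.9976

P(at least one) = 1 − P(none) = 1 − (1 − 0.26)^20
= 1 − 0.002425 = 0.997575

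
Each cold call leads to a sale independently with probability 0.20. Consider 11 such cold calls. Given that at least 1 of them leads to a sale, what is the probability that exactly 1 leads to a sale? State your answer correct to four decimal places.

0.2584

X ~ Binomial(11, 0.20). Want P(X=1 | X≥1) = P(X=1) / P(X≥1).
P(X=1) = C(11,1)·0.20^1·0.80^10 = 0.236223
P(X≥1) = 1 − 0.085899 = 0.914101
Ratio = 0.236223 / 0.914101 = 0.258421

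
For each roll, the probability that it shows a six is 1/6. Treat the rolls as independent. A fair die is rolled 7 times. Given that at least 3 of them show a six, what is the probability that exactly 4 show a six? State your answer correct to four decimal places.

X ~ Binomial(7, 0.166667). Want P(X=4 | X≥3) = P(X=4) / P(X≥3).
P(X=4) = C(7,4)·0.166667^4·0.833333^3 = 0.015629
P(X≥3) = 1 − 0.279082 − 0.390714 − 0.234429 = 0.095775
Ratio = 0.015629 / 0.095775 = 0.163179

0.1632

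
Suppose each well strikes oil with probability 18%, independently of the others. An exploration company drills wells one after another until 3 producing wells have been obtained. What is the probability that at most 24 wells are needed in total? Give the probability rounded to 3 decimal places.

0.833

Finishing within 24 wells ⇔ at least 3 successes in the first 24. With X ~ Binomial(24, 0.18), P(Y ≤ 24) = 1 − P(X ≤ 2).
  k=0: C(24,0)·0.18^0·0.82^24 = 0.00854
  k=1: C(24,1)·0.18^1·0.82^23 = 0.04500
  k=2: C(24,2)·0.18^2·0.82^22 = 0.11359
1 − 0.16714 = 0.83286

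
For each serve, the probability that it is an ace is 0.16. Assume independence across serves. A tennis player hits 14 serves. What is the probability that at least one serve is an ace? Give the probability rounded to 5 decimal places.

P(at least one) = 1 − P(none) = 1 − (1 − 0.16)^14
= 1 − 0.0870783 = 0.9129217

0.91292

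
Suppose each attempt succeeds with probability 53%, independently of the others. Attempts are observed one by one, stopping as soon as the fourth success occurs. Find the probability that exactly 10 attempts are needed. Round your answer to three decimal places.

Y = trial on which the fourth success occurs; negative binomial, r=4, p=0.53.
P(Y=10) = C(9,3) · p^4 · (1−p)^6
= 84 · 0.078905 · 0.010779 = 0.07144

0.071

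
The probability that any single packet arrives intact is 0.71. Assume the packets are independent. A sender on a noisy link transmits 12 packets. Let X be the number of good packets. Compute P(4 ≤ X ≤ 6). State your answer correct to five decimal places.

X ~ Binomial(12, 0.71); P(4 ≤ X ≤ 6) = Σ C(12,k) p^k (1−p)^(12−k) over k:
  k=4: C(12,4)·0.71^4·0.29^8 = 0.0062925
  k=5: C(12,5)·0.71^5·0.29^7 = 0.0246492
  k=6: C(12,6)·0.71^6·0.29^6 = 0.0704061
Total = 0.1013478

0.10135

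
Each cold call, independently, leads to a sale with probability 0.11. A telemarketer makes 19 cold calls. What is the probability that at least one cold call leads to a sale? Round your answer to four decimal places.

P(at least one) = 1 − P(none) = 1 − (1 − 0.11)^19
= 1 − 0.109247 = 0.890753

0.8908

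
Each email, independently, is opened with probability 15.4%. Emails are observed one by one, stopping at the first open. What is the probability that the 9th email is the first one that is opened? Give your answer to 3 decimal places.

0.040

Geometric (trials to first success), p = 0.154.
P(Y = 9) = (1−p)^8 · p = 0.2624 · 0.154 = 0.04041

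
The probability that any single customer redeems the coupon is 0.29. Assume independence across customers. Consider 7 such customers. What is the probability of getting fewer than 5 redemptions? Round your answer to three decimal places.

0.975

X ~ Binomial(7, 0.29); P(X ≤ 4) = Σ C(7,k) p^k (1−p)^(7−k) over k:
  k=0: C(7,0)·0.29^0·0.71^7 = 0.09095
  k=1: C(7,1)·0.29^1·0.71^6 = 0.26004
  k=2: C(7,2)·0.29^2·0.71^5 = 0.31864
  k=3: C(7,3)·0.29^3·0.71^4 = 0.21692
  k=4: C(7,4)·0.29^4·0.71^3 = 0.08860
Total = 0.97516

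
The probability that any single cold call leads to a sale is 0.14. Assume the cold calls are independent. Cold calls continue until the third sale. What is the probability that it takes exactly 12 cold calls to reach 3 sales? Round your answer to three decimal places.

Y = trial on which the third success occurs; negative binomial, r=3, p=0.14.
P(Y=12) = C(11,2) · p^3 · (1−p)^9
= 55 · 0.002744 · 0.25733 = 0.03884

0.039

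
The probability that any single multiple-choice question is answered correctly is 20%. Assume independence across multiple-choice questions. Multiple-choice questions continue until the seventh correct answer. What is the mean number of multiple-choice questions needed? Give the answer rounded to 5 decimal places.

Y = total multiple-choice questions until the seventh success; negative binomial with r=7, p=0.20.
E[Y] = r / p = 7 / 0.20 = 35.0000000

35.00000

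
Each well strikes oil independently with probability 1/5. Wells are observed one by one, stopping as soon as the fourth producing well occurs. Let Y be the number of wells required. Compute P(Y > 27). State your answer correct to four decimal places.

0.1823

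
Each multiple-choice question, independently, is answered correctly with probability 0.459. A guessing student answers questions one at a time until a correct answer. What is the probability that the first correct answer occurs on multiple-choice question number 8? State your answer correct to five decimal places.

Geometric (trials to first success), p = 0.459.
P(Y = 8) = (1−p)^7 · p = 0.013564 · 0.459 = 0.0062258

0.00623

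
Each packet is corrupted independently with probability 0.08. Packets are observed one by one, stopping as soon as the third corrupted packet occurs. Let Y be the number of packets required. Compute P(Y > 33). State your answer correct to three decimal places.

0.502

Needing more than 33 packets ⇔ fewer than 3 successes in the first 33. With X ~ Binomial(33, 0.08), P(Y > 33) = P(X ≤ 2).
  k=0: C(33,0)·0.08^0·0.92^33 = 0.06383
  k=1: C(33,1)·0.08^1·0.92^32 = 0.18315
  k=2: C(33,2)·0.08^2·0.92^31 = 0.25482
P(X ≤ 2) = 0.50180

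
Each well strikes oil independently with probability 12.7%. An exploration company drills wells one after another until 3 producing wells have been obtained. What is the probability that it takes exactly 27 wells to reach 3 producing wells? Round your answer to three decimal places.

Y = trial on which the third success occurs; negative binomial, r=3, p=0.127.
P(Y=27) = C(26,2) · p^3 · (1−p)^24
= 325 · 0.0020484 · 0.038401 = 0.02556

0.026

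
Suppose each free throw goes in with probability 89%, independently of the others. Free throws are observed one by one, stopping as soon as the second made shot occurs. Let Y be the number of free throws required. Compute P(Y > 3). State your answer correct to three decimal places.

Needing more than 3 free throws ⇔ fewer than 2 successes in the first 3. With X ~ Binomial(3, 0.89), P(Y > 3) = P(X ≤ 1).
  k=0: C(3,0)·0.89^0·0.11^3 = 0.00133
  k=1: C(3,1)·0.89^1·0.11^2 = 0.03231
P(X ≤ 1) = 0.03364

0.034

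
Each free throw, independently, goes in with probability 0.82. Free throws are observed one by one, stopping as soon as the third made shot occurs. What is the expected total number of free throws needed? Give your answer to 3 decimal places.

3.659

Y = total free throws until the third success; negative binomial with r=3, p=0.82.
E[Y] = r / p = 3 / 0.82 = 3.65854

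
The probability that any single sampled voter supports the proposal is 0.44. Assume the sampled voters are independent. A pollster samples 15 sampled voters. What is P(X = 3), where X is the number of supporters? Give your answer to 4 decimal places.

0.0369

X ~ Binomial(n=15, p=0.44).
P(X=3) = C(15,3) · p^3 · (1−p)^12
= 455 · 0.085184 · 0.00095117 = 0.036866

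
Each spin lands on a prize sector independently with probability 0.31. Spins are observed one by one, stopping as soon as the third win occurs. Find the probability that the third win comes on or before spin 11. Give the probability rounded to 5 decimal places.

Finishing within 11 spins ⇔ at least 3 successes in the first 11. With X ~ Binomial(11, 0.31), P(Y ≤ 11) = 1 − P(X ≤ 2).
  k=0: C(11,0)·0.31^0·0.69^11 = 0.0168787
  k=1: C(11,1)·0.31^1·0.69^10 = 0.0834152
  k=2: C(11,2)·0.31^2·0.69^9 = 0.1873820
1 − 0.2876760 = 0.7123240

0.71232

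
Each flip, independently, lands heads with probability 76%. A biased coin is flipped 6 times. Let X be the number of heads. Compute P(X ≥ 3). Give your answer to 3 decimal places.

0.967

X ~ Binomial(6, 0.76); P(X ≥ 3) = Σ C(6,k) p^k (1−p)^(6−k) over k:
  k=3: C(6,3)·0.76^3·0.24^3 = 0.12137
  k=4: C(6,4)·0.76^4·0.24^2 = 0.28825
  k=5: C(6,5)·0.76^5·0.24^1 = 0.36512
  k=6: C(6,6)·0.76^6·0.24^0 = 0.19270
Total = 0.96743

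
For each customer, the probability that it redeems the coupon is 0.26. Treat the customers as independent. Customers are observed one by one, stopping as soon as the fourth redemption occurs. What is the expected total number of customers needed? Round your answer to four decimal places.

15.3846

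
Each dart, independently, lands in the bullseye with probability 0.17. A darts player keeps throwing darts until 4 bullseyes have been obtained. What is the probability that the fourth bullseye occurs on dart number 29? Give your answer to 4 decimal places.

Y = trial on which the fourth success occurs; negative binomial, r=4, p=0.17.
P(Y=29) = C(28,3) · p^4 · (1−p)^25
= 3276 · 0.00083521 · 0.0094831 = 0.025947

0.0259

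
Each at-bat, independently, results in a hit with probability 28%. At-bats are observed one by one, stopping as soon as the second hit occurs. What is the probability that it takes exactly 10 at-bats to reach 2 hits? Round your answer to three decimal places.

0.051

Y = trial on which the second success occurs; negative binomial, r=2, p=0.28.
P(Y=10) = C(9,1) · p^2 · (1−p)^8
= 9 · 0.0784 · 0.07222 = 0.05096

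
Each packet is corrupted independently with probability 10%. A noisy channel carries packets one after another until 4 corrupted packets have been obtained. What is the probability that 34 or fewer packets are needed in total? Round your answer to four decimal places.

Finishing within 34 packets ⇔ at least 4 successes in the first 34. With X ~ Binomial(34, 0.10), P(Y ≤ 34) = 1 − P(X ≤ 3).
  k=0: C(34,0)·0.10^0·0.90^34 = 0.027813
  k=1: C(34,1)·0.10^1·0.90^33 = 0.105071
  k=2: C(34,2)·0.10^2·0.90^32 = 0.192630
  k=3: C(34,3)·0.10^3·0.90^31 = 0.228302
1 − 0.553815 = 0.446185

0.4462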